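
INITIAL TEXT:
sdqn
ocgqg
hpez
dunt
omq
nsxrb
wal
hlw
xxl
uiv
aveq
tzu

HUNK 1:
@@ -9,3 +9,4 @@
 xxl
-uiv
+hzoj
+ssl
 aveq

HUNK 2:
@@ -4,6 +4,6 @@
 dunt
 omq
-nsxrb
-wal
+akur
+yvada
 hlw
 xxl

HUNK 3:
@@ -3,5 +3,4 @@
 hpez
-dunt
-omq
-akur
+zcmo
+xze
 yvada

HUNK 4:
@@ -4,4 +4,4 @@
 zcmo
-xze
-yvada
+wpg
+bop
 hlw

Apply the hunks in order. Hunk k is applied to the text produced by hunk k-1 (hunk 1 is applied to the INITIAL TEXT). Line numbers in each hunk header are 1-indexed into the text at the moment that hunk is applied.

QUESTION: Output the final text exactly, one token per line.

Hunk 1: at line 9 remove [uiv] add [hzoj,ssl] -> 13 lines: sdqn ocgqg hpez dunt omq nsxrb wal hlw xxl hzoj ssl aveq tzu
Hunk 2: at line 4 remove [nsxrb,wal] add [akur,yvada] -> 13 lines: sdqn ocgqg hpez dunt omq akur yvada hlw xxl hzoj ssl aveq tzu
Hunk 3: at line 3 remove [dunt,omq,akur] add [zcmo,xze] -> 12 lines: sdqn ocgqg hpez zcmo xze yvada hlw xxl hzoj ssl aveq tzu
Hunk 4: at line 4 remove [xze,yvada] add [wpg,bop] -> 12 lines: sdqn ocgqg hpez zcmo wpg bop hlw xxl hzoj ssl aveq tzu

Answer: sdqn
ocgqg
hpez
zcmo
wpg
bop
hlw
xxl
hzoj
ssl
aveq
tzu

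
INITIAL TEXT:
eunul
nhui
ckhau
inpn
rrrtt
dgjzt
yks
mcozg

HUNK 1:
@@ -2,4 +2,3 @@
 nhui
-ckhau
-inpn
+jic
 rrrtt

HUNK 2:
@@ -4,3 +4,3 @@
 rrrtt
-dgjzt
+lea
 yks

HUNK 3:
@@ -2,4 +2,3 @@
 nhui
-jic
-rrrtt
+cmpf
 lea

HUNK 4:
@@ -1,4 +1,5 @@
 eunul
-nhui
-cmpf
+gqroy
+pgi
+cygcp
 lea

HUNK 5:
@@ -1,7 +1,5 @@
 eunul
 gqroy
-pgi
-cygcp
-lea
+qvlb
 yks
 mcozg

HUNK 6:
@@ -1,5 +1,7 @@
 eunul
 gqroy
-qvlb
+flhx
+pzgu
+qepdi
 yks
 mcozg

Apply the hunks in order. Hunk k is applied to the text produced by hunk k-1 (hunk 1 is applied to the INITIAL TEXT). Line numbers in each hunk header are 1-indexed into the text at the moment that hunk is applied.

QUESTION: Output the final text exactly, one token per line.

Answer: eunul
gqroy
flhx
pzgu
qepdi
yks
mcozg

Derivation:
Hunk 1: at line 2 remove [ckhau,inpn] add [jic] -> 7 lines: eunul nhui jic rrrtt dgjzt yks mcozg
Hunk 2: at line 4 remove [dgjzt] add [lea] -> 7 lines: eunul nhui jic rrrtt lea yks mcozg
Hunk 3: at line 2 remove [jic,rrrtt] add [cmpf] -> 6 lines: eunul nhui cmpf lea yks mcozg
Hunk 4: at line 1 remove [nhui,cmpf] add [gqroy,pgi,cygcp] -> 7 lines: eunul gqroy pgi cygcp lea yks mcozg
Hunk 5: at line 1 remove [pgi,cygcp,lea] add [qvlb] -> 5 lines: eunul gqroy qvlb yks mcozg
Hunk 6: at line 1 remove [qvlb] add [flhx,pzgu,qepdi] -> 7 lines: eunul gqroy flhx pzgu qepdi yks mcozg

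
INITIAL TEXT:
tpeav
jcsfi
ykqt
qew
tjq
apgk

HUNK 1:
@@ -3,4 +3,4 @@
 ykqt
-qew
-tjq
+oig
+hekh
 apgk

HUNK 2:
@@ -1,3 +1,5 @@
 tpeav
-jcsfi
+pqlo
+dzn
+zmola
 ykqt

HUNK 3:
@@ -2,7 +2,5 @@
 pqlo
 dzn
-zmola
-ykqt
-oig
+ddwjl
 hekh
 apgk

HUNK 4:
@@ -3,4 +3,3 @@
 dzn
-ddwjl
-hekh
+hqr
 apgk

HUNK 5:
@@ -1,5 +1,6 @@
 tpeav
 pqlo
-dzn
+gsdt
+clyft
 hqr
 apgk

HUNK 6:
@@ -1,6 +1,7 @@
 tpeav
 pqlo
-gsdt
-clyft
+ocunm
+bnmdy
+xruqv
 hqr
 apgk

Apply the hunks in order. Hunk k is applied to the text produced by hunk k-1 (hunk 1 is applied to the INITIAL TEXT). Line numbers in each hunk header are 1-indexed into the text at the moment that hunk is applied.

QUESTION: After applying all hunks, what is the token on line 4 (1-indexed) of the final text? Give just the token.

Hunk 1: at line 3 remove [qew,tjq] add [oig,hekh] -> 6 lines: tpeav jcsfi ykqt oig hekh apgk
Hunk 2: at line 1 remove [jcsfi] add [pqlo,dzn,zmola] -> 8 lines: tpeav pqlo dzn zmola ykqt oig hekh apgk
Hunk 3: at line 2 remove [zmola,ykqt,oig] add [ddwjl] -> 6 lines: tpeav pqlo dzn ddwjl hekh apgk
Hunk 4: at line 3 remove [ddwjl,hekh] add [hqr] -> 5 lines: tpeav pqlo dzn hqr apgk
Hunk 5: at line 1 remove [dzn] add [gsdt,clyft] -> 6 lines: tpeav pqlo gsdt clyft hqr apgk
Hunk 6: at line 1 remove [gsdt,clyft] add [ocunm,bnmdy,xruqv] -> 7 lines: tpeav pqlo ocunm bnmdy xruqv hqr apgk
Final line 4: bnmdy

Answer: bnmdy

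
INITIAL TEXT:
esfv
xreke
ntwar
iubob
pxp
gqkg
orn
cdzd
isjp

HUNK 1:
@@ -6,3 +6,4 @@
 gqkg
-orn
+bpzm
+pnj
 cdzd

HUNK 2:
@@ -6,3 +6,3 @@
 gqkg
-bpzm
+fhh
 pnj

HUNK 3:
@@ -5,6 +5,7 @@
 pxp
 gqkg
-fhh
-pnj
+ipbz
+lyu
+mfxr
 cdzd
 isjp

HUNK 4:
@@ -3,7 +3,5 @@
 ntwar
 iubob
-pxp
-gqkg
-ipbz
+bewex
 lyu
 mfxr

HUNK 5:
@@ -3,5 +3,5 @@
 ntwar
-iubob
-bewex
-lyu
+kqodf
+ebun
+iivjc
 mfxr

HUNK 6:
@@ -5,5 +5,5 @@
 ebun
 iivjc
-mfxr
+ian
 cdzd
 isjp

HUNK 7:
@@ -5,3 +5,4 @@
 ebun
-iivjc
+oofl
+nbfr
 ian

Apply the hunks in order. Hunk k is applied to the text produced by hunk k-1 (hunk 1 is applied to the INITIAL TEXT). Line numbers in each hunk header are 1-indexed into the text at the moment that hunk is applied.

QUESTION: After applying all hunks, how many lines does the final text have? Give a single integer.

Answer: 10

Derivation:
Hunk 1: at line 6 remove [orn] add [bpzm,pnj] -> 10 lines: esfv xreke ntwar iubob pxp gqkg bpzm pnj cdzd isjp
Hunk 2: at line 6 remove [bpzm] add [fhh] -> 10 lines: esfv xreke ntwar iubob pxp gqkg fhh pnj cdzd isjp
Hunk 3: at line 5 remove [fhh,pnj] add [ipbz,lyu,mfxr] -> 11 lines: esfv xreke ntwar iubob pxp gqkg ipbz lyu mfxr cdzd isjp
Hunk 4: at line 3 remove [pxp,gqkg,ipbz] add [bewex] -> 9 lines: esfv xreke ntwar iubob bewex lyu mfxr cdzd isjp
Hunk 5: at line 3 remove [iubob,bewex,lyu] add [kqodf,ebun,iivjc] -> 9 lines: esfv xreke ntwar kqodf ebun iivjc mfxr cdzd isjp
Hunk 6: at line 5 remove [mfxr] add [ian] -> 9 lines: esfv xreke ntwar kqodf ebun iivjc ian cdzd isjp
Hunk 7: at line 5 remove [iivjc] add [oofl,nbfr] -> 10 lines: esfv xreke ntwar kqodf ebun oofl nbfr ian cdzd isjp
Final line count: 10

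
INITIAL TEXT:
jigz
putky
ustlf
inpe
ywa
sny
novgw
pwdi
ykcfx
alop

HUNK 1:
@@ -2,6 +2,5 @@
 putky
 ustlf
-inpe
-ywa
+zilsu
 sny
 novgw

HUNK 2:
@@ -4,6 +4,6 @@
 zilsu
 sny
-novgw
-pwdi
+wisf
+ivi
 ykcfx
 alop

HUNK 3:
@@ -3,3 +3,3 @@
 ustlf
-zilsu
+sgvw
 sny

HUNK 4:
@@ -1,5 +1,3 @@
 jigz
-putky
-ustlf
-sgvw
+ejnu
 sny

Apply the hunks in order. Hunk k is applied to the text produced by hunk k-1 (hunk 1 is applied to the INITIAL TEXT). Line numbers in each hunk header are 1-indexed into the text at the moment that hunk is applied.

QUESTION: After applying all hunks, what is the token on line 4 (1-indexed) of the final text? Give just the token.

Hunk 1: at line 2 remove [inpe,ywa] add [zilsu] -> 9 lines: jigz putky ustlf zilsu sny novgw pwdi ykcfx alop
Hunk 2: at line 4 remove [novgw,pwdi] add [wisf,ivi] -> 9 lines: jigz putky ustlf zilsu sny wisf ivi ykcfx alop
Hunk 3: at line 3 remove [zilsu] add [sgvw] -> 9 lines: jigz putky ustlf sgvw sny wisf ivi ykcfx alop
Hunk 4: at line 1 remove [putky,ustlf,sgvw] add [ejnu] -> 7 lines: jigz ejnu sny wisf ivi ykcfx alop
Final line 4: wisf

Answer: wisf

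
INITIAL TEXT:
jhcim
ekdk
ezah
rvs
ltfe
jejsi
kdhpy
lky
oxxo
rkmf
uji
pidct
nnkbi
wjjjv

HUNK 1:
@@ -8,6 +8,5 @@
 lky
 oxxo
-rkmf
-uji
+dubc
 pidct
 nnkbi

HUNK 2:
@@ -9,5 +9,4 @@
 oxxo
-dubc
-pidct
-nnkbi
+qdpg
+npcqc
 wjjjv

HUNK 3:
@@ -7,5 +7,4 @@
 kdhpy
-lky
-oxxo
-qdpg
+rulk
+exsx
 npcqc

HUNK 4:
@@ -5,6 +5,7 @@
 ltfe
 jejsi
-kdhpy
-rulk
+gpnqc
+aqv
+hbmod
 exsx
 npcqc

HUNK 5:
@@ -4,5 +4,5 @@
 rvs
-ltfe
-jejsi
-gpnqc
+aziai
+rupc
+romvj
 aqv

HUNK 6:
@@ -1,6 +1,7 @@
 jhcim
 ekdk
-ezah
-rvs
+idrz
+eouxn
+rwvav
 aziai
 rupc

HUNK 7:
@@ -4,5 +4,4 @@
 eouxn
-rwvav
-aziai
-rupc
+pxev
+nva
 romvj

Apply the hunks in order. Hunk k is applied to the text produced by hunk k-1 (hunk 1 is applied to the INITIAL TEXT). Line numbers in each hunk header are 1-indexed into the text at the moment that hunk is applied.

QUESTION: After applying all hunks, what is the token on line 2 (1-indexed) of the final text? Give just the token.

Answer: ekdk

Derivation:
Hunk 1: at line 8 remove [rkmf,uji] add [dubc] -> 13 lines: jhcim ekdk ezah rvs ltfe jejsi kdhpy lky oxxo dubc pidct nnkbi wjjjv
Hunk 2: at line 9 remove [dubc,pidct,nnkbi] add [qdpg,npcqc] -> 12 lines: jhcim ekdk ezah rvs ltfe jejsi kdhpy lky oxxo qdpg npcqc wjjjv
Hunk 3: at line 7 remove [lky,oxxo,qdpg] add [rulk,exsx] -> 11 lines: jhcim ekdk ezah rvs ltfe jejsi kdhpy rulk exsx npcqc wjjjv
Hunk 4: at line 5 remove [kdhpy,rulk] add [gpnqc,aqv,hbmod] -> 12 lines: jhcim ekdk ezah rvs ltfe jejsi gpnqc aqv hbmod exsx npcqc wjjjv
Hunk 5: at line 4 remove [ltfe,jejsi,gpnqc] add [aziai,rupc,romvj] -> 12 lines: jhcim ekdk ezah rvs aziai rupc romvj aqv hbmod exsx npcqc wjjjv
Hunk 6: at line 1 remove [ezah,rvs] add [idrz,eouxn,rwvav] -> 13 lines: jhcim ekdk idrz eouxn rwvav aziai rupc romvj aqv hbmod exsx npcqc wjjjv
Hunk 7: at line 4 remove [rwvav,aziai,rupc] add [pxev,nva] -> 12 lines: jhcim ekdk idrz eouxn pxev nva romvj aqv hbmod exsx npcqc wjjjv
Final line 2: ekdk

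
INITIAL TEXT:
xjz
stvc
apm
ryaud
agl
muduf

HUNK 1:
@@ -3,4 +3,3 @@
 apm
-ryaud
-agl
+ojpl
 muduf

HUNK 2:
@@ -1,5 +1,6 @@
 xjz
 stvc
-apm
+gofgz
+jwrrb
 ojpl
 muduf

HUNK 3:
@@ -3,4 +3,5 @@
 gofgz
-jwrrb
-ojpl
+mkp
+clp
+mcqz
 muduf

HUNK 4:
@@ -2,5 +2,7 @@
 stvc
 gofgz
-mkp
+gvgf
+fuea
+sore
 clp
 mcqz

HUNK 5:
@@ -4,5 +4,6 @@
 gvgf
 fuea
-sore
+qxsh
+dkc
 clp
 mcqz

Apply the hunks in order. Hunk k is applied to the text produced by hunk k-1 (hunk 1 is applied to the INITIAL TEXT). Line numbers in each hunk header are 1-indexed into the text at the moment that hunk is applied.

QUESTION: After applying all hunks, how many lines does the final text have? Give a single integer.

Answer: 10

Derivation:
Hunk 1: at line 3 remove [ryaud,agl] add [ojpl] -> 5 lines: xjz stvc apm ojpl muduf
Hunk 2: at line 1 remove [apm] add [gofgz,jwrrb] -> 6 lines: xjz stvc gofgz jwrrb ojpl muduf
Hunk 3: at line 3 remove [jwrrb,ojpl] add [mkp,clp,mcqz] -> 7 lines: xjz stvc gofgz mkp clp mcqz muduf
Hunk 4: at line 2 remove [mkp] add [gvgf,fuea,sore] -> 9 lines: xjz stvc gofgz gvgf fuea sore clp mcqz muduf
Hunk 5: at line 4 remove [sore] add [qxsh,dkc] -> 10 lines: xjz stvc gofgz gvgf fuea qxsh dkc clp mcqz muduf
Final line count: 10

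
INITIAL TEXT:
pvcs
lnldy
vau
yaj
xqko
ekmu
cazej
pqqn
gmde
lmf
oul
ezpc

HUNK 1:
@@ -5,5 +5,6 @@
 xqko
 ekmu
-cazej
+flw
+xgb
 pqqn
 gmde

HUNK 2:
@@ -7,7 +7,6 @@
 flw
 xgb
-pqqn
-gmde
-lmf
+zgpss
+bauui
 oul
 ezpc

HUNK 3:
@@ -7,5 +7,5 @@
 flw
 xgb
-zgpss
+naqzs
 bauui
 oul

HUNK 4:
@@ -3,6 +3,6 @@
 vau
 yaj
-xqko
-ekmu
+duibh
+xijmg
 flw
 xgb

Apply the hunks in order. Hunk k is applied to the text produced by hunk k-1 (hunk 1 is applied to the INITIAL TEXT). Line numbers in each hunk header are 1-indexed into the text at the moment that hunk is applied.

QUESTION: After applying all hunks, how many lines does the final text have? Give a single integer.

Hunk 1: at line 5 remove [cazej] add [flw,xgb] -> 13 lines: pvcs lnldy vau yaj xqko ekmu flw xgb pqqn gmde lmf oul ezpc
Hunk 2: at line 7 remove [pqqn,gmde,lmf] add [zgpss,bauui] -> 12 lines: pvcs lnldy vau yaj xqko ekmu flw xgb zgpss bauui oul ezpc
Hunk 3: at line 7 remove [zgpss] add [naqzs] -> 12 lines: pvcs lnldy vau yaj xqko ekmu flw xgb naqzs bauui oul ezpc
Hunk 4: at line 3 remove [xqko,ekmu] add [duibh,xijmg] -> 12 lines: pvcs lnldy vau yaj duibh xijmg flw xgb naqzs bauui oul ezpc
Final line count: 12

Answer: 12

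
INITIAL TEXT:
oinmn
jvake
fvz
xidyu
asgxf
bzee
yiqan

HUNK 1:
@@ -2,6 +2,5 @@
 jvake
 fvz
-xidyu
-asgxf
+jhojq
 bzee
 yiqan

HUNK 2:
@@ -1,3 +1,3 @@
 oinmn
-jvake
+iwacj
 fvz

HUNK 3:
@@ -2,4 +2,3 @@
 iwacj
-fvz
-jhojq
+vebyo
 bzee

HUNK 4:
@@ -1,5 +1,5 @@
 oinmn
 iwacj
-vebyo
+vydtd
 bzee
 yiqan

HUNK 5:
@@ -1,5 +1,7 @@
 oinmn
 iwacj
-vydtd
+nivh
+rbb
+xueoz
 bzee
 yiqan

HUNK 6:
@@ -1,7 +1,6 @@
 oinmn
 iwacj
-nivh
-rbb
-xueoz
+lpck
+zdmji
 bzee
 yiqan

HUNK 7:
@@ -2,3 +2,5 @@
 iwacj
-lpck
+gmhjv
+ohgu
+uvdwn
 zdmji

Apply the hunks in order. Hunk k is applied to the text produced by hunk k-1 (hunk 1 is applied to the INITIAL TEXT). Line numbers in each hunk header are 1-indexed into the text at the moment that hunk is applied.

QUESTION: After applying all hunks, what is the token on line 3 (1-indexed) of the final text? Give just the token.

Answer: gmhjv

Derivation:
Hunk 1: at line 2 remove [xidyu,asgxf] add [jhojq] -> 6 lines: oinmn jvake fvz jhojq bzee yiqan
Hunk 2: at line 1 remove [jvake] add [iwacj] -> 6 lines: oinmn iwacj fvz jhojq bzee yiqan
Hunk 3: at line 2 remove [fvz,jhojq] add [vebyo] -> 5 lines: oinmn iwacj vebyo bzee yiqan
Hunk 4: at line 1 remove [vebyo] add [vydtd] -> 5 lines: oinmn iwacj vydtd bzee yiqan
Hunk 5: at line 1 remove [vydtd] add [nivh,rbb,xueoz] -> 7 lines: oinmn iwacj nivh rbb xueoz bzee yiqan
Hunk 6: at line 1 remove [nivh,rbb,xueoz] add [lpck,zdmji] -> 6 lines: oinmn iwacj lpck zdmji bzee yiqan
Hunk 7: at line 2 remove [lpck] add [gmhjv,ohgu,uvdwn] -> 8 lines: oinmn iwacj gmhjv ohgu uvdwn zdmji bzee yiqan
Final line 3: gmhjv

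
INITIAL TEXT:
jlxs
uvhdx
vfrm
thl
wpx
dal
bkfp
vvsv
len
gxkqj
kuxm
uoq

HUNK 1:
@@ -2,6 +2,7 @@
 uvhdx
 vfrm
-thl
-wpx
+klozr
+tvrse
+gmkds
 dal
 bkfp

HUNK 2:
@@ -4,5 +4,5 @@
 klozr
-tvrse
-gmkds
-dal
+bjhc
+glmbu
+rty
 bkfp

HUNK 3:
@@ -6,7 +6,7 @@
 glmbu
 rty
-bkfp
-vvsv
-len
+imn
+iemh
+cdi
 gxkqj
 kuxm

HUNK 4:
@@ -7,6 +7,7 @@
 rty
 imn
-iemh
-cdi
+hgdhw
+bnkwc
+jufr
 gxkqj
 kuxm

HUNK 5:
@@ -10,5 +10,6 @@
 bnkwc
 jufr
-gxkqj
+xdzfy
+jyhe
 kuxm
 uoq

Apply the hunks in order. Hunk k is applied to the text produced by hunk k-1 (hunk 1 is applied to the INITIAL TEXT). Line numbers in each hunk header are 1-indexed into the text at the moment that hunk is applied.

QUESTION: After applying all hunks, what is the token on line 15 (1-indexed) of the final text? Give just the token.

Answer: uoq

Derivation:
Hunk 1: at line 2 remove [thl,wpx] add [klozr,tvrse,gmkds] -> 13 lines: jlxs uvhdx vfrm klozr tvrse gmkds dal bkfp vvsv len gxkqj kuxm uoq
Hunk 2: at line 4 remove [tvrse,gmkds,dal] add [bjhc,glmbu,rty] -> 13 lines: jlxs uvhdx vfrm klozr bjhc glmbu rty bkfp vvsv len gxkqj kuxm uoq
Hunk 3: at line 6 remove [bkfp,vvsv,len] add [imn,iemh,cdi] -> 13 lines: jlxs uvhdx vfrm klozr bjhc glmbu rty imn iemh cdi gxkqj kuxm uoq
Hunk 4: at line 7 remove [iemh,cdi] add [hgdhw,bnkwc,jufr] -> 14 lines: jlxs uvhdx vfrm klozr bjhc glmbu rty imn hgdhw bnkwc jufr gxkqj kuxm uoq
Hunk 5: at line 10 remove [gxkqj] add [xdzfy,jyhe] -> 15 lines: jlxs uvhdx vfrm klozr bjhc glmbu rty imn hgdhw bnkwc jufr xdzfy jyhe kuxm uoq
Final line 15: uoq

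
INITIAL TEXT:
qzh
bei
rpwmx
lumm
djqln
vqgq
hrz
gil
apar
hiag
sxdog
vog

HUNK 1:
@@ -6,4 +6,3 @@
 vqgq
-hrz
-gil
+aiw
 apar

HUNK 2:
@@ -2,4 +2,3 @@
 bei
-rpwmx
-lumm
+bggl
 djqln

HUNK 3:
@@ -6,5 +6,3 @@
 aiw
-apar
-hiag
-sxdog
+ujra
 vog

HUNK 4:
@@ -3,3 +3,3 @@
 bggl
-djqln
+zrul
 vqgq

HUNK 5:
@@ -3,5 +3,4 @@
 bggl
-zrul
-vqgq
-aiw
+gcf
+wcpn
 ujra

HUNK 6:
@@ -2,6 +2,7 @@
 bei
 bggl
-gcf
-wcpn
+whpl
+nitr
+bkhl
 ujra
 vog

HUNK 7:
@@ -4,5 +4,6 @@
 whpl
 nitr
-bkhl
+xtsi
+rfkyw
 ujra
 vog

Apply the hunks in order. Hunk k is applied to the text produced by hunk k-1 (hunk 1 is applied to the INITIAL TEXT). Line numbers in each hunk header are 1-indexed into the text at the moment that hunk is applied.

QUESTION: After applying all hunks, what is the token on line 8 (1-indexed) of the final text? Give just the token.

Hunk 1: at line 6 remove [hrz,gil] add [aiw] -> 11 lines: qzh bei rpwmx lumm djqln vqgq aiw apar hiag sxdog vog
Hunk 2: at line 2 remove [rpwmx,lumm] add [bggl] -> 10 lines: qzh bei bggl djqln vqgq aiw apar hiag sxdog vog
Hunk 3: at line 6 remove [apar,hiag,sxdog] add [ujra] -> 8 lines: qzh bei bggl djqln vqgq aiw ujra vog
Hunk 4: at line 3 remove [djqln] add [zrul] -> 8 lines: qzh bei bggl zrul vqgq aiw ujra vog
Hunk 5: at line 3 remove [zrul,vqgq,aiw] add [gcf,wcpn] -> 7 lines: qzh bei bggl gcf wcpn ujra vog
Hunk 6: at line 2 remove [gcf,wcpn] add [whpl,nitr,bkhl] -> 8 lines: qzh bei bggl whpl nitr bkhl ujra vog
Hunk 7: at line 4 remove [bkhl] add [xtsi,rfkyw] -> 9 lines: qzh bei bggl whpl nitr xtsi rfkyw ujra vog
Final line 8: ujra

Answer: ujra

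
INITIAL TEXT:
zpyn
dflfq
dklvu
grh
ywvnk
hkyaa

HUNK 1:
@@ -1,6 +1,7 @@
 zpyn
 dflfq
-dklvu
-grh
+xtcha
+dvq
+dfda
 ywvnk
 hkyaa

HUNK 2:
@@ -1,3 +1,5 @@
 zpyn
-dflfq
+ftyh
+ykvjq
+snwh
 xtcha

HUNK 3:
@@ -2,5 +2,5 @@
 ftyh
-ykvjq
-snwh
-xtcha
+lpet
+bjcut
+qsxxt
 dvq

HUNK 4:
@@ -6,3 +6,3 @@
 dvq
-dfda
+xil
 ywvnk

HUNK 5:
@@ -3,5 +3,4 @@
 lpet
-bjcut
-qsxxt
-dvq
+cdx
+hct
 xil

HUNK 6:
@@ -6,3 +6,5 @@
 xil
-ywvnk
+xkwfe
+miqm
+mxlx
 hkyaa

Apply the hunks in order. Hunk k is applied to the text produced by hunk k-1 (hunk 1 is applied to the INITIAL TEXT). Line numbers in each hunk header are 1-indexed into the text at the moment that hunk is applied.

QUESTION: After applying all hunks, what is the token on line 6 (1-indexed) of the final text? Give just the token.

Answer: xil

Derivation:
Hunk 1: at line 1 remove [dklvu,grh] add [xtcha,dvq,dfda] -> 7 lines: zpyn dflfq xtcha dvq dfda ywvnk hkyaa
Hunk 2: at line 1 remove [dflfq] add [ftyh,ykvjq,snwh] -> 9 lines: zpyn ftyh ykvjq snwh xtcha dvq dfda ywvnk hkyaa
Hunk 3: at line 2 remove [ykvjq,snwh,xtcha] add [lpet,bjcut,qsxxt] -> 9 lines: zpyn ftyh lpet bjcut qsxxt dvq dfda ywvnk hkyaa
Hunk 4: at line 6 remove [dfda] add [xil] -> 9 lines: zpyn ftyh lpet bjcut qsxxt dvq xil ywvnk hkyaa
Hunk 5: at line 3 remove [bjcut,qsxxt,dvq] add [cdx,hct] -> 8 lines: zpyn ftyh lpet cdx hct xil ywvnk hkyaa
Hunk 6: at line 6 remove [ywvnk] add [xkwfe,miqm,mxlx] -> 10 lines: zpyn ftyh lpet cdx hct xil xkwfe miqm mxlx hkyaa
Final line 6: xil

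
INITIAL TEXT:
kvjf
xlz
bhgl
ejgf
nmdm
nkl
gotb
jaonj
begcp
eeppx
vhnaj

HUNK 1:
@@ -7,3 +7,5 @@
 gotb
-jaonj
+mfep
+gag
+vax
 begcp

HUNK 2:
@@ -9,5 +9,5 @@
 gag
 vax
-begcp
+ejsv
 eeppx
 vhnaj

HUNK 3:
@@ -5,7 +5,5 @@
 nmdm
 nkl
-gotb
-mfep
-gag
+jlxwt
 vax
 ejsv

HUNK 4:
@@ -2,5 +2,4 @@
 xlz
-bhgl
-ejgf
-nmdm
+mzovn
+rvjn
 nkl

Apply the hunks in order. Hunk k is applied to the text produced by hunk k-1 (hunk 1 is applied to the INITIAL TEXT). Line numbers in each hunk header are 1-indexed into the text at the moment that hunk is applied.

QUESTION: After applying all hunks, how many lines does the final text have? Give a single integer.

Answer: 10

Derivation:
Hunk 1: at line 7 remove [jaonj] add [mfep,gag,vax] -> 13 lines: kvjf xlz bhgl ejgf nmdm nkl gotb mfep gag vax begcp eeppx vhnaj
Hunk 2: at line 9 remove [begcp] add [ejsv] -> 13 lines: kvjf xlz bhgl ejgf nmdm nkl gotb mfep gag vax ejsv eeppx vhnaj
Hunk 3: at line 5 remove [gotb,mfep,gag] add [jlxwt] -> 11 lines: kvjf xlz bhgl ejgf nmdm nkl jlxwt vax ejsv eeppx vhnaj
Hunk 4: at line 2 remove [bhgl,ejgf,nmdm] add [mzovn,rvjn] -> 10 lines: kvjf xlz mzovn rvjn nkl jlxwt vax ejsv eeppx vhnaj
Final line count: 10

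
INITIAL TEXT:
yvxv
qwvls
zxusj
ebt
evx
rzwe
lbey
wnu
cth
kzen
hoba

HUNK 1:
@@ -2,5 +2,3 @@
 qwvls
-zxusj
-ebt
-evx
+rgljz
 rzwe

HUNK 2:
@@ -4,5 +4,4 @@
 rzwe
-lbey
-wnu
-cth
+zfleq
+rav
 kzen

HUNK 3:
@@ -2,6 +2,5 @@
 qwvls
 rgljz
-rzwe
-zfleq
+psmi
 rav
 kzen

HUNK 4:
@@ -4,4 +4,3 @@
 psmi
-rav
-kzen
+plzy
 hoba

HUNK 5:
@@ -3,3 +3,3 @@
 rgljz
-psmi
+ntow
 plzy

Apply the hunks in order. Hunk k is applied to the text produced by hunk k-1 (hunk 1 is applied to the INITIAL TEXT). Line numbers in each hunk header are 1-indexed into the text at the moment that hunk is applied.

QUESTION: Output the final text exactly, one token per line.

Hunk 1: at line 2 remove [zxusj,ebt,evx] add [rgljz] -> 9 lines: yvxv qwvls rgljz rzwe lbey wnu cth kzen hoba
Hunk 2: at line 4 remove [lbey,wnu,cth] add [zfleq,rav] -> 8 lines: yvxv qwvls rgljz rzwe zfleq rav kzen hoba
Hunk 3: at line 2 remove [rzwe,zfleq] add [psmi] -> 7 lines: yvxv qwvls rgljz psmi rav kzen hoba
Hunk 4: at line 4 remove [rav,kzen] add [plzy] -> 6 lines: yvxv qwvls rgljz psmi plzy hoba
Hunk 5: at line 3 remove [psmi] add [ntow] -> 6 lines: yvxv qwvls rgljz ntow plzy hoba

Answer: yvxv
qwvls
rgljz
ntow
plzy
hoba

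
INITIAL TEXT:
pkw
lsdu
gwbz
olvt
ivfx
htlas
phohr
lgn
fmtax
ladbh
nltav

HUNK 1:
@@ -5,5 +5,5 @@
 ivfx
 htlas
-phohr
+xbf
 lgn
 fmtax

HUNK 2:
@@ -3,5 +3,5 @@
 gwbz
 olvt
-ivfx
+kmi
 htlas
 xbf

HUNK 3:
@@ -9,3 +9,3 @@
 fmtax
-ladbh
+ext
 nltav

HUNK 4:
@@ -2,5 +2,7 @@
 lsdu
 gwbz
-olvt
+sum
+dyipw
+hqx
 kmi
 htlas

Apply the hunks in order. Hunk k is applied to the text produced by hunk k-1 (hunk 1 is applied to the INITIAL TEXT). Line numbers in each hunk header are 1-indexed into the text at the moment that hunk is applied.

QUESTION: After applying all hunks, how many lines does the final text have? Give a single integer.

Hunk 1: at line 5 remove [phohr] add [xbf] -> 11 lines: pkw lsdu gwbz olvt ivfx htlas xbf lgn fmtax ladbh nltav
Hunk 2: at line 3 remove [ivfx] add [kmi] -> 11 lines: pkw lsdu gwbz olvt kmi htlas xbf lgn fmtax ladbh nltav
Hunk 3: at line 9 remove [ladbh] add [ext] -> 11 lines: pkw lsdu gwbz olvt kmi htlas xbf lgn fmtax ext nltav
Hunk 4: at line 2 remove [olvt] add [sum,dyipw,hqx] -> 13 lines: pkw lsdu gwbz sum dyipw hqx kmi htlas xbf lgn fmtax ext nltav
Final line count: 13

Answer: 13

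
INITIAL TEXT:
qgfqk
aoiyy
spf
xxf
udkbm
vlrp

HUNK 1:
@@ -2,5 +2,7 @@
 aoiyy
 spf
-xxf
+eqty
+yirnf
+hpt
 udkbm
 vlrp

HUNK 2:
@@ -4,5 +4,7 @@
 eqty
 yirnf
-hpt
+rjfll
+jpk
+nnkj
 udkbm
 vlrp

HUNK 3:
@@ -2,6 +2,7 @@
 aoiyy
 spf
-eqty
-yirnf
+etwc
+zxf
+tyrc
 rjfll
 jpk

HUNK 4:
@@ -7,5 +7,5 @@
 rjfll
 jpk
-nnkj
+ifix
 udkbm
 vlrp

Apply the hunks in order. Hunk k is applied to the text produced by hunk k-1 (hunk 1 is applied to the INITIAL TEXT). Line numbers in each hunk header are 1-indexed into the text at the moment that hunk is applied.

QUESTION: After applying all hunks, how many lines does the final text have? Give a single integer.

Hunk 1: at line 2 remove [xxf] add [eqty,yirnf,hpt] -> 8 lines: qgfqk aoiyy spf eqty yirnf hpt udkbm vlrp
Hunk 2: at line 4 remove [hpt] add [rjfll,jpk,nnkj] -> 10 lines: qgfqk aoiyy spf eqty yirnf rjfll jpk nnkj udkbm vlrp
Hunk 3: at line 2 remove [eqty,yirnf] add [etwc,zxf,tyrc] -> 11 lines: qgfqk aoiyy spf etwc zxf tyrc rjfll jpk nnkj udkbm vlrp
Hunk 4: at line 7 remove [nnkj] add [ifix] -> 11 lines: qgfqk aoiyy spf etwc zxf tyrc rjfll jpk ifix udkbm vlrp
Final line count: 11

Answer: 11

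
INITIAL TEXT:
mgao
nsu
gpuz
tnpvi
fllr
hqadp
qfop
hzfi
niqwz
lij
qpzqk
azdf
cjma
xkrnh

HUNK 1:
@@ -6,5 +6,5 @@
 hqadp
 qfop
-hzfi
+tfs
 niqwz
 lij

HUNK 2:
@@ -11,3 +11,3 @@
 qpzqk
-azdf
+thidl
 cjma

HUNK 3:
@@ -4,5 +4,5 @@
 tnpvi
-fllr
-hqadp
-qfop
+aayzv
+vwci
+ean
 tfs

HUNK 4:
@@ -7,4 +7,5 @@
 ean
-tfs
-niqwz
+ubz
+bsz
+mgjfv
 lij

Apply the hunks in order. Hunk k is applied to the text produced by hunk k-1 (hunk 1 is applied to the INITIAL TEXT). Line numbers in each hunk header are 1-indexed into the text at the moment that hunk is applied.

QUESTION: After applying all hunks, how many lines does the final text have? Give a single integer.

Answer: 15

Derivation:
Hunk 1: at line 6 remove [hzfi] add [tfs] -> 14 lines: mgao nsu gpuz tnpvi fllr hqadp qfop tfs niqwz lij qpzqk azdf cjma xkrnh
Hunk 2: at line 11 remove [azdf] add [thidl] -> 14 lines: mgao nsu gpuz tnpvi fllr hqadp qfop tfs niqwz lij qpzqk thidl cjma xkrnh
Hunk 3: at line 4 remove [fllr,hqadp,qfop] add [aayzv,vwci,ean] -> 14 lines: mgao nsu gpuz tnpvi aayzv vwci ean tfs niqwz lij qpzqk thidl cjma xkrnh
Hunk 4: at line 7 remove [tfs,niqwz] add [ubz,bsz,mgjfv] -> 15 lines: mgao nsu gpuz tnpvi aayzv vwci ean ubz bsz mgjfv lij qpzqk thidl cjma xkrnh
Final line count: 15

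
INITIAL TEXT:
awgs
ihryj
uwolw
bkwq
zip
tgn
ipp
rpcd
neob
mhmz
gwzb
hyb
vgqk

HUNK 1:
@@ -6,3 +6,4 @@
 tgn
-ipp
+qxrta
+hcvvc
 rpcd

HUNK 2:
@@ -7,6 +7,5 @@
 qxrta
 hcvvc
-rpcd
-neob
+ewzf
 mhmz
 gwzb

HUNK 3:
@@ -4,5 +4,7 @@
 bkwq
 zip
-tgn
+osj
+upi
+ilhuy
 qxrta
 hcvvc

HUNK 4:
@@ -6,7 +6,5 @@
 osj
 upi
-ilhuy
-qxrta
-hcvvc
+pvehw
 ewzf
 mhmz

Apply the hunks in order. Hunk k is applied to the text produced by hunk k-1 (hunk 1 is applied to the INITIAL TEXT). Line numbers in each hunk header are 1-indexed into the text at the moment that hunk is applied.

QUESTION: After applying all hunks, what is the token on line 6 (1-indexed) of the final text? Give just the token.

Answer: osj

Derivation:
Hunk 1: at line 6 remove [ipp] add [qxrta,hcvvc] -> 14 lines: awgs ihryj uwolw bkwq zip tgn qxrta hcvvc rpcd neob mhmz gwzb hyb vgqk
Hunk 2: at line 7 remove [rpcd,neob] add [ewzf] -> 13 lines: awgs ihryj uwolw bkwq zip tgn qxrta hcvvc ewzf mhmz gwzb hyb vgqk
Hunk 3: at line 4 remove [tgn] add [osj,upi,ilhuy] -> 15 lines: awgs ihryj uwolw bkwq zip osj upi ilhuy qxrta hcvvc ewzf mhmz gwzb hyb vgqk
Hunk 4: at line 6 remove [ilhuy,qxrta,hcvvc] add [pvehw] -> 13 lines: awgs ihryj uwolw bkwq zip osj upi pvehw ewzf mhmz gwzb hyb vgqk
Final line 6: osj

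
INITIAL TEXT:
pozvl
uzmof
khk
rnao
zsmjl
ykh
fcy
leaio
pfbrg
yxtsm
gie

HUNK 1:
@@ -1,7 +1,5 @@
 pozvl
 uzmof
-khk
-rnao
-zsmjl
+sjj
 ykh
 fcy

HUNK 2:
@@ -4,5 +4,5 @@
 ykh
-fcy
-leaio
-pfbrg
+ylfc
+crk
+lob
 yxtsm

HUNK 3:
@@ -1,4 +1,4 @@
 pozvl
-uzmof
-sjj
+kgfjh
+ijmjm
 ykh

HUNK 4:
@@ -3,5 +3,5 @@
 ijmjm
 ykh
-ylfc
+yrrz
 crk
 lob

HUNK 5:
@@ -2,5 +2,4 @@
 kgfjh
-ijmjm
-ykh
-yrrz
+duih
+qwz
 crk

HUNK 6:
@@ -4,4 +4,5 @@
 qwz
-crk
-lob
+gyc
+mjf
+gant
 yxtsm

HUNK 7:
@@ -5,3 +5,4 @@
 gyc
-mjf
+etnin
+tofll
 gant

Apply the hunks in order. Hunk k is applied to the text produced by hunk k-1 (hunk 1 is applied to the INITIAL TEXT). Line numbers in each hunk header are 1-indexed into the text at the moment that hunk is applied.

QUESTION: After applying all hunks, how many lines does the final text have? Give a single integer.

Hunk 1: at line 1 remove [khk,rnao,zsmjl] add [sjj] -> 9 lines: pozvl uzmof sjj ykh fcy leaio pfbrg yxtsm gie
Hunk 2: at line 4 remove [fcy,leaio,pfbrg] add [ylfc,crk,lob] -> 9 lines: pozvl uzmof sjj ykh ylfc crk lob yxtsm gie
Hunk 3: at line 1 remove [uzmof,sjj] add [kgfjh,ijmjm] -> 9 lines: pozvl kgfjh ijmjm ykh ylfc crk lob yxtsm gie
Hunk 4: at line 3 remove [ylfc] add [yrrz] -> 9 lines: pozvl kgfjh ijmjm ykh yrrz crk lob yxtsm gie
Hunk 5: at line 2 remove [ijmjm,ykh,yrrz] add [duih,qwz] -> 8 lines: pozvl kgfjh duih qwz crk lob yxtsm gie
Hunk 6: at line 4 remove [crk,lob] add [gyc,mjf,gant] -> 9 lines: pozvl kgfjh duih qwz gyc mjf gant yxtsm gie
Hunk 7: at line 5 remove [mjf] add [etnin,tofll] -> 10 lines: pozvl kgfjh duih qwz gyc etnin tofll gant yxtsm gie
Final line count: 10

Answer: 10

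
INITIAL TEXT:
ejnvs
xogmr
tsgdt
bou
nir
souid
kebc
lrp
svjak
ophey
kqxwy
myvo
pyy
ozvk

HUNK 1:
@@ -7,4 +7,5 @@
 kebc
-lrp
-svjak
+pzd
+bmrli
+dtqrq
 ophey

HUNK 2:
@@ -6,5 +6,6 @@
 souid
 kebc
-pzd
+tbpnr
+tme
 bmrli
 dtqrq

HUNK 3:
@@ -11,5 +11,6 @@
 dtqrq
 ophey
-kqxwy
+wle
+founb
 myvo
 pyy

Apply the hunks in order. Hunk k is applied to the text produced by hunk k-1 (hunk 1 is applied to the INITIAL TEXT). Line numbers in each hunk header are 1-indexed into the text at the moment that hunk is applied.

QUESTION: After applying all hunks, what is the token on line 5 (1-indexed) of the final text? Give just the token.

Hunk 1: at line 7 remove [lrp,svjak] add [pzd,bmrli,dtqrq] -> 15 lines: ejnvs xogmr tsgdt bou nir souid kebc pzd bmrli dtqrq ophey kqxwy myvo pyy ozvk
Hunk 2: at line 6 remove [pzd] add [tbpnr,tme] -> 16 lines: ejnvs xogmr tsgdt bou nir souid kebc tbpnr tme bmrli dtqrq ophey kqxwy myvo pyy ozvk
Hunk 3: at line 11 remove [kqxwy] add [wle,founb] -> 17 lines: ejnvs xogmr tsgdt bou nir souid kebc tbpnr tme bmrli dtqrq ophey wle founb myvo pyy ozvk
Final line 5: nir

Answer: nir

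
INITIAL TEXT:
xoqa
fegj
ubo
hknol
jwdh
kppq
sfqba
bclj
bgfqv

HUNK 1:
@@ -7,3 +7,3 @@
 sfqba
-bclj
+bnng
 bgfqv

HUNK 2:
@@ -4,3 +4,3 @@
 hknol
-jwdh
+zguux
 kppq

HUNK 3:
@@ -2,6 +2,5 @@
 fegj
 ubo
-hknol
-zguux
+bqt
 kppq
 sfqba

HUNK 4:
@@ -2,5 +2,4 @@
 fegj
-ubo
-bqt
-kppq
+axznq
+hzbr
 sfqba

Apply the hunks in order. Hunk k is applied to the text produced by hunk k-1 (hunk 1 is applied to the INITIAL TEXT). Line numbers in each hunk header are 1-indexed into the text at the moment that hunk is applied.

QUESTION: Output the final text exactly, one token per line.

Hunk 1: at line 7 remove [bclj] add [bnng] -> 9 lines: xoqa fegj ubo hknol jwdh kppq sfqba bnng bgfqv
Hunk 2: at line 4 remove [jwdh] add [zguux] -> 9 lines: xoqa fegj ubo hknol zguux kppq sfqba bnng bgfqv
Hunk 3: at line 2 remove [hknol,zguux] add [bqt] -> 8 lines: xoqa fegj ubo bqt kppq sfqba bnng bgfqv
Hunk 4: at line 2 remove [ubo,bqt,kppq] add [axznq,hzbr] -> 7 lines: xoqa fegj axznq hzbr sfqba bnng bgfqv

Answer: xoqa
fegj
axznq
hzbr
sfqba
bnng
bgfqv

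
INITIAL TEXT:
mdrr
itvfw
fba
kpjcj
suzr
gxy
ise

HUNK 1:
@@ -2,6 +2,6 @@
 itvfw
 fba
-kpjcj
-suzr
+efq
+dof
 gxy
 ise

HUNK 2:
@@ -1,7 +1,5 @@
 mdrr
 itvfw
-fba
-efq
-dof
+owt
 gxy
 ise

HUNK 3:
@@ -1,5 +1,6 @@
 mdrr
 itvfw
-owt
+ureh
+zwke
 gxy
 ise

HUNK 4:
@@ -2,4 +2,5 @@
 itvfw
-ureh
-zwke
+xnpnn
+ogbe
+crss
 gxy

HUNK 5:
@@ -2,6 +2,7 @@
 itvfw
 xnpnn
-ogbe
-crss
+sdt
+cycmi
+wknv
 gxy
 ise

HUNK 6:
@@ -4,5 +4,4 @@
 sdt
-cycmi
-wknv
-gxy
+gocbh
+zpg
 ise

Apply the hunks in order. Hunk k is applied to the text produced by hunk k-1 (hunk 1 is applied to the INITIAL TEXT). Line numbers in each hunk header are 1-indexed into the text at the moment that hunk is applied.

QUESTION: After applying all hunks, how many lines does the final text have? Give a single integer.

Answer: 7

Derivation:
Hunk 1: at line 2 remove [kpjcj,suzr] add [efq,dof] -> 7 lines: mdrr itvfw fba efq dof gxy ise
Hunk 2: at line 1 remove [fba,efq,dof] add [owt] -> 5 lines: mdrr itvfw owt gxy ise
Hunk 3: at line 1 remove [owt] add [ureh,zwke] -> 6 lines: mdrr itvfw ureh zwke gxy ise
Hunk 4: at line 2 remove [ureh,zwke] add [xnpnn,ogbe,crss] -> 7 lines: mdrr itvfw xnpnn ogbe crss gxy ise
Hunk 5: at line 2 remove [ogbe,crss] add [sdt,cycmi,wknv] -> 8 lines: mdrr itvfw xnpnn sdt cycmi wknv gxy ise
Hunk 6: at line 4 remove [cycmi,wknv,gxy] add [gocbh,zpg] -> 7 lines: mdrr itvfw xnpnn sdt gocbh zpg ise
Final line count: 7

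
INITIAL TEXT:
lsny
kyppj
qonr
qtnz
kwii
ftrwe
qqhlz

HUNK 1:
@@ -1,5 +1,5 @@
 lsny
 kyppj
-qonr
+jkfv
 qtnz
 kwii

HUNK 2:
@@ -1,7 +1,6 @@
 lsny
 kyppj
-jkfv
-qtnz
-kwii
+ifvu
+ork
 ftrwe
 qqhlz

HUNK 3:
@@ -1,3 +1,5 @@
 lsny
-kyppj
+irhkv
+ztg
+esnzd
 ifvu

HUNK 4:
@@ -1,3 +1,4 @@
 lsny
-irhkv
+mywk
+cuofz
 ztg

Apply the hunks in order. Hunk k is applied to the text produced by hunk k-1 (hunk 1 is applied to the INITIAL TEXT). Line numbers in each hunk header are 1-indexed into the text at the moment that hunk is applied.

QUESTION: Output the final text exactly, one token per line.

Hunk 1: at line 1 remove [qonr] add [jkfv] -> 7 lines: lsny kyppj jkfv qtnz kwii ftrwe qqhlz
Hunk 2: at line 1 remove [jkfv,qtnz,kwii] add [ifvu,ork] -> 6 lines: lsny kyppj ifvu ork ftrwe qqhlz
Hunk 3: at line 1 remove [kyppj] add [irhkv,ztg,esnzd] -> 8 lines: lsny irhkv ztg esnzd ifvu ork ftrwe qqhlz
Hunk 4: at line 1 remove [irhkv] add [mywk,cuofz] -> 9 lines: lsny mywk cuofz ztg esnzd ifvu ork ftrwe qqhlz

Answer: lsny
mywk
cuofz
ztg
esnzd
ifvu
ork
ftrwe
qqhlz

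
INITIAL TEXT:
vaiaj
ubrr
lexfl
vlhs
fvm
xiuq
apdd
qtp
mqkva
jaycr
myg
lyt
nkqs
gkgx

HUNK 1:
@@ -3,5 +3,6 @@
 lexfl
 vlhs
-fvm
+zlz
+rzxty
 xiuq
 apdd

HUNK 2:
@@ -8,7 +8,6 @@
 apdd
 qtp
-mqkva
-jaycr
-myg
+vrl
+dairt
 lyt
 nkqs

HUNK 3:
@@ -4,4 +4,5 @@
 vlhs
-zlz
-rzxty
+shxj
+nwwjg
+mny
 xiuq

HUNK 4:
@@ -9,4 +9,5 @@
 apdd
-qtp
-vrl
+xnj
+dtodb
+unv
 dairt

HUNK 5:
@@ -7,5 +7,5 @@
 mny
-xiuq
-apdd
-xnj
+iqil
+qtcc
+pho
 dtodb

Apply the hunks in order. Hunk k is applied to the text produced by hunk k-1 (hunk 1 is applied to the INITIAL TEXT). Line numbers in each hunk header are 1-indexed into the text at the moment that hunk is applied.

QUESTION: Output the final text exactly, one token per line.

Hunk 1: at line 3 remove [fvm] add [zlz,rzxty] -> 15 lines: vaiaj ubrr lexfl vlhs zlz rzxty xiuq apdd qtp mqkva jaycr myg lyt nkqs gkgx
Hunk 2: at line 8 remove [mqkva,jaycr,myg] add [vrl,dairt] -> 14 lines: vaiaj ubrr lexfl vlhs zlz rzxty xiuq apdd qtp vrl dairt lyt nkqs gkgx
Hunk 3: at line 4 remove [zlz,rzxty] add [shxj,nwwjg,mny] -> 15 lines: vaiaj ubrr lexfl vlhs shxj nwwjg mny xiuq apdd qtp vrl dairt lyt nkqs gkgx
Hunk 4: at line 9 remove [qtp,vrl] add [xnj,dtodb,unv] -> 16 lines: vaiaj ubrr lexfl vlhs shxj nwwjg mny xiuq apdd xnj dtodb unv dairt lyt nkqs gkgx
Hunk 5: at line 7 remove [xiuq,apdd,xnj] add [iqil,qtcc,pho] -> 16 lines: vaiaj ubrr lexfl vlhs shxj nwwjg mny iqil qtcc pho dtodb unv dairt lyt nkqs gkgx

Answer: vaiaj
ubrr
lexfl
vlhs
shxj
nwwjg
mny
iqil
qtcc
pho
dtodb
unv
dairt
lyt
nkqs
gkgx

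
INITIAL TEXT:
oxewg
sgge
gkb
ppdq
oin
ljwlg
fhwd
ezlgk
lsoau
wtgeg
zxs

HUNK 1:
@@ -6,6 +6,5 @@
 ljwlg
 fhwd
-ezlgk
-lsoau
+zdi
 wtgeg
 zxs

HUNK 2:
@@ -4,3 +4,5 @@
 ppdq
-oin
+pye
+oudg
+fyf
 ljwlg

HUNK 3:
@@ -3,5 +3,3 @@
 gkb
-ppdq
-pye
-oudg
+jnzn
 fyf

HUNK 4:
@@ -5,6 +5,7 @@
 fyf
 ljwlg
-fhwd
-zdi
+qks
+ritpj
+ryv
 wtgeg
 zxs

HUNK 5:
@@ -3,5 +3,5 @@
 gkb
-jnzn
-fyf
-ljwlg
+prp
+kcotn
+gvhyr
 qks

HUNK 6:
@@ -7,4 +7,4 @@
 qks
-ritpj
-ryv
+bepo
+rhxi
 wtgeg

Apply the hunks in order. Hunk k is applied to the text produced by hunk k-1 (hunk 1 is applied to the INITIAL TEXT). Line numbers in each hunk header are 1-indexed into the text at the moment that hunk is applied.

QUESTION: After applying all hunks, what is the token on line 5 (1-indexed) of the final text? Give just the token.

Hunk 1: at line 6 remove [ezlgk,lsoau] add [zdi] -> 10 lines: oxewg sgge gkb ppdq oin ljwlg fhwd zdi wtgeg zxs
Hunk 2: at line 4 remove [oin] add [pye,oudg,fyf] -> 12 lines: oxewg sgge gkb ppdq pye oudg fyf ljwlg fhwd zdi wtgeg zxs
Hunk 3: at line 3 remove [ppdq,pye,oudg] add [jnzn] -> 10 lines: oxewg sgge gkb jnzn fyf ljwlg fhwd zdi wtgeg zxs
Hunk 4: at line 5 remove [fhwd,zdi] add [qks,ritpj,ryv] -> 11 lines: oxewg sgge gkb jnzn fyf ljwlg qks ritpj ryv wtgeg zxs
Hunk 5: at line 3 remove [jnzn,fyf,ljwlg] add [prp,kcotn,gvhyr] -> 11 lines: oxewg sgge gkb prp kcotn gvhyr qks ritpj ryv wtgeg zxs
Hunk 6: at line 7 remove [ritpj,ryv] add [bepo,rhxi] -> 11 lines: oxewg sgge gkb prp kcotn gvhyr qks bepo rhxi wtgeg zxs
Final line 5: kcotn

Answer: kcotn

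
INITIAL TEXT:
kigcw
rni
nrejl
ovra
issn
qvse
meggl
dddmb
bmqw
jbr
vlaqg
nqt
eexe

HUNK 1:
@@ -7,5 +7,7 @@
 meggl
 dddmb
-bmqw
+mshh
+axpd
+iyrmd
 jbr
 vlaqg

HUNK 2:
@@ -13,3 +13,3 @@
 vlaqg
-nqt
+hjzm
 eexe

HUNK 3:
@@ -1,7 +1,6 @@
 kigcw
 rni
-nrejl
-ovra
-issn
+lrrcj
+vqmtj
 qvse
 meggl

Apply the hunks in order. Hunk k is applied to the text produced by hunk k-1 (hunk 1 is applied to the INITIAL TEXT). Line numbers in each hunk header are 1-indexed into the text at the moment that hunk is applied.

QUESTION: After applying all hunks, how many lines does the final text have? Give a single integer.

Answer: 14

Derivation:
Hunk 1: at line 7 remove [bmqw] add [mshh,axpd,iyrmd] -> 15 lines: kigcw rni nrejl ovra issn qvse meggl dddmb mshh axpd iyrmd jbr vlaqg nqt eexe
Hunk 2: at line 13 remove [nqt] add [hjzm] -> 15 lines: kigcw rni nrejl ovra issn qvse meggl dddmb mshh axpd iyrmd jbr vlaqg hjzm eexe
Hunk 3: at line 1 remove [nrejl,ovra,issn] add [lrrcj,vqmtj] -> 14 lines: kigcw rni lrrcj vqmtj qvse meggl dddmb mshh axpd iyrmd jbr vlaqg hjzm eexe
Final line count: 14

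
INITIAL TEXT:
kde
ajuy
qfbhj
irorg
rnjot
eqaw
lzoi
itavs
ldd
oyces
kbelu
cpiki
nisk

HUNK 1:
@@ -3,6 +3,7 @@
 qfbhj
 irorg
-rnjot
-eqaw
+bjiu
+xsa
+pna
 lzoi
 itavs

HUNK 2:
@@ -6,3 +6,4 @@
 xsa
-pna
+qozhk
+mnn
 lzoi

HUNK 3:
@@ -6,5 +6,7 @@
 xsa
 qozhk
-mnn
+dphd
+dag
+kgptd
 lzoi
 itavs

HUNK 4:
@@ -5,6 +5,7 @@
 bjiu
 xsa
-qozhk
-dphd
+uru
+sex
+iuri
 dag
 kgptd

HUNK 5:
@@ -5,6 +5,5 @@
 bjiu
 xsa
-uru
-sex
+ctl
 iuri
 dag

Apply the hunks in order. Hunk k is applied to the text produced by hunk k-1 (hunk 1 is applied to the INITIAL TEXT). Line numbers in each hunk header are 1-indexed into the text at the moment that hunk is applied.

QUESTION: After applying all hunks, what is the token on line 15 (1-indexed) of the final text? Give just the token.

Answer: kbelu

Derivation:
Hunk 1: at line 3 remove [rnjot,eqaw] add [bjiu,xsa,pna] -> 14 lines: kde ajuy qfbhj irorg bjiu xsa pna lzoi itavs ldd oyces kbelu cpiki nisk
Hunk 2: at line 6 remove [pna] add [qozhk,mnn] -> 15 lines: kde ajuy qfbhj irorg bjiu xsa qozhk mnn lzoi itavs ldd oyces kbelu cpiki nisk
Hunk 3: at line 6 remove [mnn] add [dphd,dag,kgptd] -> 17 lines: kde ajuy qfbhj irorg bjiu xsa qozhk dphd dag kgptd lzoi itavs ldd oyces kbelu cpiki nisk
Hunk 4: at line 5 remove [qozhk,dphd] add [uru,sex,iuri] -> 18 lines: kde ajuy qfbhj irorg bjiu xsa uru sex iuri dag kgptd lzoi itavs ldd oyces kbelu cpiki nisk
Hunk 5: at line 5 remove [uru,sex] add [ctl] -> 17 lines: kde ajuy qfbhj irorg bjiu xsa ctl iuri dag kgptd lzoi itavs ldd oyces kbelu cpiki nisk
Final line 15: kbelu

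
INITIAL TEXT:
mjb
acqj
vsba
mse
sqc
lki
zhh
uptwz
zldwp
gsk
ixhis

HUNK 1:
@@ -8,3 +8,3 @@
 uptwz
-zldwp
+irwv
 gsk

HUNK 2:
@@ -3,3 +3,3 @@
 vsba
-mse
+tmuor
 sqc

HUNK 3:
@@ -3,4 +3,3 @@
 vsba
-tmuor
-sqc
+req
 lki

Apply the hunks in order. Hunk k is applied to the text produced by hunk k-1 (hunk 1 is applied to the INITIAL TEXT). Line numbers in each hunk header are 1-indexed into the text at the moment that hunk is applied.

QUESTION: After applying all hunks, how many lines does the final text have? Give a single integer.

Answer: 10

Derivation:
Hunk 1: at line 8 remove [zldwp] add [irwv] -> 11 lines: mjb acqj vsba mse sqc lki zhh uptwz irwv gsk ixhis
Hunk 2: at line 3 remove [mse] add [tmuor] -> 11 lines: mjb acqj vsba tmuor sqc lki zhh uptwz irwv gsk ixhis
Hunk 3: at line 3 remove [tmuor,sqc] add [req] -> 10 lines: mjb acqj vsba req lki zhh uptwz irwv gsk ixhis
Final line count: 10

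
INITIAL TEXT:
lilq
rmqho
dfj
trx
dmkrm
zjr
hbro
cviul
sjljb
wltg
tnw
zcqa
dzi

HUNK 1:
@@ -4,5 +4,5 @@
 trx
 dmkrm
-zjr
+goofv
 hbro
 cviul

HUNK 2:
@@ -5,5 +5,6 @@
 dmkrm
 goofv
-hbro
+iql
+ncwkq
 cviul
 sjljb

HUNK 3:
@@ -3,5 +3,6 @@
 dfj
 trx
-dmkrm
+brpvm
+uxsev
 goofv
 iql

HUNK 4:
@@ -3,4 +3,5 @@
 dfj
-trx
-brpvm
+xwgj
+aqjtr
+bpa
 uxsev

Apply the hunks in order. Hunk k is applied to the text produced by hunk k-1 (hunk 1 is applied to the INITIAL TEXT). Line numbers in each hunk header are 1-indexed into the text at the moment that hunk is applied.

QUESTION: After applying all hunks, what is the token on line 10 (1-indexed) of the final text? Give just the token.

Hunk 1: at line 4 remove [zjr] add [goofv] -> 13 lines: lilq rmqho dfj trx dmkrm goofv hbro cviul sjljb wltg tnw zcqa dzi
Hunk 2: at line 5 remove [hbro] add [iql,ncwkq] -> 14 lines: lilq rmqho dfj trx dmkrm goofv iql ncwkq cviul sjljb wltg tnw zcqa dzi
Hunk 3: at line 3 remove [dmkrm] add [brpvm,uxsev] -> 15 lines: lilq rmqho dfj trx brpvm uxsev goofv iql ncwkq cviul sjljb wltg tnw zcqa dzi
Hunk 4: at line 3 remove [trx,brpvm] add [xwgj,aqjtr,bpa] -> 16 lines: lilq rmqho dfj xwgj aqjtr bpa uxsev goofv iql ncwkq cviul sjljb wltg tnw zcqa dzi
Final line 10: ncwkq

Answer: ncwkq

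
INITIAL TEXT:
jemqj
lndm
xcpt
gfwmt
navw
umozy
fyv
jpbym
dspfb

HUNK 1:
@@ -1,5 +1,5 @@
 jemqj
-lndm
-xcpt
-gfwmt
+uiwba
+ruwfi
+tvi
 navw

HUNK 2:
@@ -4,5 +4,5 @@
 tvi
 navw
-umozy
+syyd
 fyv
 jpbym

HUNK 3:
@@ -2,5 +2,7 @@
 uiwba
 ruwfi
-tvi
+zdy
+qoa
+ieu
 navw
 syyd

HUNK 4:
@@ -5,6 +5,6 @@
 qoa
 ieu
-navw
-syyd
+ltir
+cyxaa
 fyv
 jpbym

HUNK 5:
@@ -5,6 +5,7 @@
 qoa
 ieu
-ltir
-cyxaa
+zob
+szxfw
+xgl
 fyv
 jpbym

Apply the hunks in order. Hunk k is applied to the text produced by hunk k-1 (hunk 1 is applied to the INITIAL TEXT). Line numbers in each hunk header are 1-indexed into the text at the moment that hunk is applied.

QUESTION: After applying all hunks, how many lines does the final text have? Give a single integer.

Answer: 12

Derivation:
Hunk 1: at line 1 remove [lndm,xcpt,gfwmt] add [uiwba,ruwfi,tvi] -> 9 lines: jemqj uiwba ruwfi tvi navw umozy fyv jpbym dspfb
Hunk 2: at line 4 remove [umozy] add [syyd] -> 9 lines: jemqj uiwba ruwfi tvi navw syyd fyv jpbym dspfb
Hunk 3: at line 2 remove [tvi] add [zdy,qoa,ieu] -> 11 lines: jemqj uiwba ruwfi zdy qoa ieu navw syyd fyv jpbym dspfb
Hunk 4: at line 5 remove [navw,syyd] add [ltir,cyxaa] -> 11 lines: jemqj uiwba ruwfi zdy qoa ieu ltir cyxaa fyv jpbym dspfb
Hunk 5: at line 5 remove [ltir,cyxaa] add [zob,szxfw,xgl] -> 12 lines: jemqj uiwba ruwfi zdy qoa ieu zob szxfw xgl fyv jpbym dspfb
Final line count: 12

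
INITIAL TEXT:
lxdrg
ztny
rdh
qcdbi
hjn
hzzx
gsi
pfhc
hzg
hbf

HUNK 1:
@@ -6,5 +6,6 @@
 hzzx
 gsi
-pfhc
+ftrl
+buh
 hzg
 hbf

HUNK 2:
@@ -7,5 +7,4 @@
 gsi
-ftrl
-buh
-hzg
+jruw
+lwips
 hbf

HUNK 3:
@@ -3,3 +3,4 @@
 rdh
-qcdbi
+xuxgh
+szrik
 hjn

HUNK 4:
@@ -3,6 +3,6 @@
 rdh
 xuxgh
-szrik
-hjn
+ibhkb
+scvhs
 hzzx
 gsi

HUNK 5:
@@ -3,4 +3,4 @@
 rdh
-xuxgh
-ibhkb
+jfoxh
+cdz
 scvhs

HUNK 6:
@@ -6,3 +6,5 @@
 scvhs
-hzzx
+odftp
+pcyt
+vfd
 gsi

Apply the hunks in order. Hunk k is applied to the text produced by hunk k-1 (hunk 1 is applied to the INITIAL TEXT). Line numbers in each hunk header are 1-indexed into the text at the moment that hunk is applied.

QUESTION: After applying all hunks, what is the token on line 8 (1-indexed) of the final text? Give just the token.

Hunk 1: at line 6 remove [pfhc] add [ftrl,buh] -> 11 lines: lxdrg ztny rdh qcdbi hjn hzzx gsi ftrl buh hzg hbf
Hunk 2: at line 7 remove [ftrl,buh,hzg] add [jruw,lwips] -> 10 lines: lxdrg ztny rdh qcdbi hjn hzzx gsi jruw lwips hbf
Hunk 3: at line 3 remove [qcdbi] add [xuxgh,szrik] -> 11 lines: lxdrg ztny rdh xuxgh szrik hjn hzzx gsi jruw lwips hbf
Hunk 4: at line 3 remove [szrik,hjn] add [ibhkb,scvhs] -> 11 lines: lxdrg ztny rdh xuxgh ibhkb scvhs hzzx gsi jruw lwips hbf
Hunk 5: at line 3 remove [xuxgh,ibhkb] add [jfoxh,cdz] -> 11 lines: lxdrg ztny rdh jfoxh cdz scvhs hzzx gsi jruw lwips hbf
Hunk 6: at line 6 remove [hzzx] add [odftp,pcyt,vfd] -> 13 lines: lxdrg ztny rdh jfoxh cdz scvhs odftp pcyt vfd gsi jruw lwips hbf
Final line 8: pcyt

Answer: pcyt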